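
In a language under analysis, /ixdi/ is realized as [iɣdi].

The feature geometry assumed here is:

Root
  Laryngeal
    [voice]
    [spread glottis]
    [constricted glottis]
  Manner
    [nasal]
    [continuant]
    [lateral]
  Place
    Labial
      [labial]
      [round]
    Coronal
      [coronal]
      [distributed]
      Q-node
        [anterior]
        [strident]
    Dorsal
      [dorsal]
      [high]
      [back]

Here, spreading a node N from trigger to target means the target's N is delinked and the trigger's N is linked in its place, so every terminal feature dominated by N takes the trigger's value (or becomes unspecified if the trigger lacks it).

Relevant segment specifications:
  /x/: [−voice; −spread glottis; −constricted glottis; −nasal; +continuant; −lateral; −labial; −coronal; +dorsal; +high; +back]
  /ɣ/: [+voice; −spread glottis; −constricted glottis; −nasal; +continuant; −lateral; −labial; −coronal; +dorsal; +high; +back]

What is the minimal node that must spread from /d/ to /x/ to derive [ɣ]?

[voice]

Comparing /x/ with its surface form [ɣ], the only feature that changes is [voice].
Only a single terminal changes, and /d/ supplies the new value, so [voice] itself is the minimal spreading constituent.
Features on which the two segments disagree outside [voice], such as [dorsal], [continuant], are unchanged — nothing dominating them spread, and [voice] is the minimal sufficient constituent.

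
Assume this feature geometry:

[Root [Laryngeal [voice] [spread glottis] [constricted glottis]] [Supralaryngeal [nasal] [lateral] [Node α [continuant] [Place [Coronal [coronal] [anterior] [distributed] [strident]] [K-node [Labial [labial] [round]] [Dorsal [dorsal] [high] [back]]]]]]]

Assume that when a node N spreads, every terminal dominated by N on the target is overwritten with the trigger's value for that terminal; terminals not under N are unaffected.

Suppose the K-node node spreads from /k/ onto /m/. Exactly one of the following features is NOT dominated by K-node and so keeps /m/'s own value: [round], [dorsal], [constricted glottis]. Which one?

K-node dominates exactly [labial], [round], [dorsal], [high], [back].
Of the listed options, [round], [dorsal] are among these and would be overwritten by spreading K-node.
But [constricted glottis] is a dependent of Laryngeal, outside K-node; it is therefore untouched by the spreading.

[constricted glottis]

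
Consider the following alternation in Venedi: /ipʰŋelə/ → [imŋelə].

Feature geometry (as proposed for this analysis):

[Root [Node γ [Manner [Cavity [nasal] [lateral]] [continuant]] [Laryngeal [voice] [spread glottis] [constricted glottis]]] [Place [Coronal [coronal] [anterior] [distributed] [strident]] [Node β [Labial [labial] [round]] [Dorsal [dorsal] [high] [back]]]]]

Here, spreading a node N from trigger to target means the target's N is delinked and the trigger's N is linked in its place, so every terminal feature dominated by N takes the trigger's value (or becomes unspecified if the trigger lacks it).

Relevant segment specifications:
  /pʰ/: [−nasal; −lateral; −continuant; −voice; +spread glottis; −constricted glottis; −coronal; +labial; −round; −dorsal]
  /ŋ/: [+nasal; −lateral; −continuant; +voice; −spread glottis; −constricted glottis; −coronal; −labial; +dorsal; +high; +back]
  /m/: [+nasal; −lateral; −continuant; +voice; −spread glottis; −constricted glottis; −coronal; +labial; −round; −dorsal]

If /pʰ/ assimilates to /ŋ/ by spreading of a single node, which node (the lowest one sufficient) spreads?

Node γ

Feature comparison: [voice], [spread glottis], [nasal] differ between /pʰ/ and [m]; the remaining terminals match.
The smallest constituent containing every changed terminal is Node γ — each of its daughters lacks at least one of the affected features.
Delinking /pʰ/'s Node γ and associating /ŋ/'s Node γ gives precisely the feature bundle of [m].
[labial], [dorsal] — on which /ŋ/ differs from /pʰ/ — are unchanged, so Root cannot have spread; the constituent is no larger than Node γ.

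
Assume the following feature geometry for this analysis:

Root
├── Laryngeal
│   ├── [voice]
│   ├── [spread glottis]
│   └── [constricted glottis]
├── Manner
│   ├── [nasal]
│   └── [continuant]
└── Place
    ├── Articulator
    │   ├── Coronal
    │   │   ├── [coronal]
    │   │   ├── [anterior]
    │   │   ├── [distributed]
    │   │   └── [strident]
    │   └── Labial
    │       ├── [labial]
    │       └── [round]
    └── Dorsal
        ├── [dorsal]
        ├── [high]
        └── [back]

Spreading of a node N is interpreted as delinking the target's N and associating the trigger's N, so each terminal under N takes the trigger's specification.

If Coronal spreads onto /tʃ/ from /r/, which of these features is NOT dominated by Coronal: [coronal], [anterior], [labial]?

[labial]

Under this geometry, Coronal contains [coronal], [anterior], [distributed], [strident].
[coronal], [anterior] all lie under Coronal, so they are overwritten when Coronal spreads.
[labial] attaches under Labial, not under Coronal, so /tʃ/ retains its own value for [labial].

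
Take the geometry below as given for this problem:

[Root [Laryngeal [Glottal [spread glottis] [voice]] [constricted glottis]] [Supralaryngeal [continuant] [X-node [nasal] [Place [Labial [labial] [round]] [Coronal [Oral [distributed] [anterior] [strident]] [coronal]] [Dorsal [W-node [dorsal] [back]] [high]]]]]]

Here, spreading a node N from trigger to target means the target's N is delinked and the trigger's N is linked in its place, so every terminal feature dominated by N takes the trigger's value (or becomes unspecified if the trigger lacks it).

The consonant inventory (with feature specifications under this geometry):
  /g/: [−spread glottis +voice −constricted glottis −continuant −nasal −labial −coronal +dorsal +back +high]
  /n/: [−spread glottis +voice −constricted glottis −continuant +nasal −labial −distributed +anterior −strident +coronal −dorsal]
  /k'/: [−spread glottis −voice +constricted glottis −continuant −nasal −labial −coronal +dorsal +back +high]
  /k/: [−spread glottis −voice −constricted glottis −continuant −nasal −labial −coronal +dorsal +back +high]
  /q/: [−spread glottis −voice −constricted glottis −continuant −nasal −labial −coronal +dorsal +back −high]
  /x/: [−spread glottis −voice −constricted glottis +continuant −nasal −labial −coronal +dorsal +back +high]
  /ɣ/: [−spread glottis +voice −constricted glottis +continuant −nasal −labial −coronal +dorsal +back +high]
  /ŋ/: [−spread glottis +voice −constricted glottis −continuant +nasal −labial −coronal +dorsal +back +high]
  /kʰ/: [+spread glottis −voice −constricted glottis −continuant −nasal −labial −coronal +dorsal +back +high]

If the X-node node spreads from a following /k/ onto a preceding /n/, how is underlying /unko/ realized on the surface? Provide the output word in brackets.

[ugko]

Terminals under X-node in this geometry: [nasal], [labial], [round], [distributed], [anterior], [strident], [coronal], [dorsal], [back], [high].
Spreading X-node from /k/ onto /n/ replaces those values with /k/'s: [−nasal], [−labial], [−coronal], [+dorsal], [+back], [+high]. Features outside X-node ([spread glottis], [voice], [constricted glottis], …) stay as in /n/.
Among the inventory, only /g/ has exactly this specification, giving the surface form [ugko].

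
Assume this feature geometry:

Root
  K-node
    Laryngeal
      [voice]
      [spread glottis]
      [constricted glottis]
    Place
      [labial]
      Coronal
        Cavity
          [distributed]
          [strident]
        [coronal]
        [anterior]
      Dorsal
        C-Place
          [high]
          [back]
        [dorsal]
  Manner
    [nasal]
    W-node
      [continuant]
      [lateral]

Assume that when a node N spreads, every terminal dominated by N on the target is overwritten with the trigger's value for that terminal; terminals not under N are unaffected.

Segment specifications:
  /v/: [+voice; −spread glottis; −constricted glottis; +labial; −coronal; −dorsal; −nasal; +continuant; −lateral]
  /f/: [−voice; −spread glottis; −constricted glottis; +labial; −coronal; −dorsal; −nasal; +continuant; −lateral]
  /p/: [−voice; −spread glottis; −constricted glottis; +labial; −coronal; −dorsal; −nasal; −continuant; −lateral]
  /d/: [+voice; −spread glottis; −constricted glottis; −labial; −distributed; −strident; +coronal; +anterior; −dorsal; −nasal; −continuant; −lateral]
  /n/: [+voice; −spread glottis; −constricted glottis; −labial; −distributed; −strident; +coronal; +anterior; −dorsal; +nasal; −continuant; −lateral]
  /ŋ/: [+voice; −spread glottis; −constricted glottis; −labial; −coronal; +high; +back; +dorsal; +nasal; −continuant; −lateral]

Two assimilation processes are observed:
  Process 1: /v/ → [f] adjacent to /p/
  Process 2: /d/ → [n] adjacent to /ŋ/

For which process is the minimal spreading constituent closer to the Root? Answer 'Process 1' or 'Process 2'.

Process 2

In Process 1, [voice] changes, so the minimal spreading node is [voice] at depth 3.
Process 2 alters [nasal]; the lowest dominating node is [nasal] (depth 2 from Root).
Depth 2 < depth 3; Process 2 involves the structurally higher constituent [nasal].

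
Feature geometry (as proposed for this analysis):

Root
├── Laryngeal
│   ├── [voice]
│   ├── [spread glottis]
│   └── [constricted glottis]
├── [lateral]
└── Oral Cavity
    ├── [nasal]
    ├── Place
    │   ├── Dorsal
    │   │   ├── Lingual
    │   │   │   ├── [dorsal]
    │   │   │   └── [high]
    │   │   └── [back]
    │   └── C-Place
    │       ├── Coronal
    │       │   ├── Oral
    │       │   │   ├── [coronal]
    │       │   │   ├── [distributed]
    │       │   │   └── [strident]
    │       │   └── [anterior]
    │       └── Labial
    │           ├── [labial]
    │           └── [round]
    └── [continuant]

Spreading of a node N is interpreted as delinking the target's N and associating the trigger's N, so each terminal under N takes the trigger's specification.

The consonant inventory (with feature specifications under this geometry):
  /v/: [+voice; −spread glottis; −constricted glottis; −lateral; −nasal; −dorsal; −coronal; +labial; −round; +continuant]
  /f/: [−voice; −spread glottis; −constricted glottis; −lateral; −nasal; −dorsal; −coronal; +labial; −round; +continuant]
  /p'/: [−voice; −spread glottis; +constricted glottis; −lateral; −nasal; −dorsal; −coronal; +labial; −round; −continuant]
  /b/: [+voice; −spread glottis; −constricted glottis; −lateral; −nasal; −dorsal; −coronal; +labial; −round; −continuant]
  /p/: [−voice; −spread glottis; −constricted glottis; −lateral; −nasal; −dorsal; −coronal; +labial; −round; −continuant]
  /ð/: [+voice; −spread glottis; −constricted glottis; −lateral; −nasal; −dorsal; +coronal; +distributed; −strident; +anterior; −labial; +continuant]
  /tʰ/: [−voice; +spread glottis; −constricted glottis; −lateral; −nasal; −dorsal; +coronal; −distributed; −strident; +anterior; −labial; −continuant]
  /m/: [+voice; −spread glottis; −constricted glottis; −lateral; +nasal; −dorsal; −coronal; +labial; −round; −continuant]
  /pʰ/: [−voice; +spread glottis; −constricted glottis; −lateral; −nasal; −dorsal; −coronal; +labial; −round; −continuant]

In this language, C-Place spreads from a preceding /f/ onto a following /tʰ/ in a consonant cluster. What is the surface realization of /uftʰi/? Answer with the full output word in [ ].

[ufpʰi]

Terminals under C-Place in this geometry: [coronal], [distributed], [strident], [anterior], [labial], [round].
After delinking /tʰ/'s C-Place and linking /f/'s, the affected terminals become [−coronal], [+labial], [−round]; [voice], [spread glottis], [constricted glottis], … (outside C-Place) are retained from /tʰ/.
This feature bundle is that of [pʰ], so /uftʰi/ surfaces as [ufpʰi].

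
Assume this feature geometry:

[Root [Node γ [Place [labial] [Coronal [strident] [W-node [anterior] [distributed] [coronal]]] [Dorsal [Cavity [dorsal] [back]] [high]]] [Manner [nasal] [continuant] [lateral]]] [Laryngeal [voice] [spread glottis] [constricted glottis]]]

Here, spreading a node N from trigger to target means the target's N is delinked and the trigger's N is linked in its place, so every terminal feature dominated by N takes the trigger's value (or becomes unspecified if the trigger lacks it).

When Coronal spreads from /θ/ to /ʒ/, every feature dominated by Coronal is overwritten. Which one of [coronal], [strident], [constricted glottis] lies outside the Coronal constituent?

Coronal dominates exactly [strident], [anterior], [distributed], [coronal].
Spreading Coronal replaces [coronal], [strident] with the trigger's values, since each sits inside the Coronal constituent.
[constricted glottis] attaches under Laryngeal, not under Coronal, so /ʒ/ retains its own value for [constricted glottis].

[constricted glottis]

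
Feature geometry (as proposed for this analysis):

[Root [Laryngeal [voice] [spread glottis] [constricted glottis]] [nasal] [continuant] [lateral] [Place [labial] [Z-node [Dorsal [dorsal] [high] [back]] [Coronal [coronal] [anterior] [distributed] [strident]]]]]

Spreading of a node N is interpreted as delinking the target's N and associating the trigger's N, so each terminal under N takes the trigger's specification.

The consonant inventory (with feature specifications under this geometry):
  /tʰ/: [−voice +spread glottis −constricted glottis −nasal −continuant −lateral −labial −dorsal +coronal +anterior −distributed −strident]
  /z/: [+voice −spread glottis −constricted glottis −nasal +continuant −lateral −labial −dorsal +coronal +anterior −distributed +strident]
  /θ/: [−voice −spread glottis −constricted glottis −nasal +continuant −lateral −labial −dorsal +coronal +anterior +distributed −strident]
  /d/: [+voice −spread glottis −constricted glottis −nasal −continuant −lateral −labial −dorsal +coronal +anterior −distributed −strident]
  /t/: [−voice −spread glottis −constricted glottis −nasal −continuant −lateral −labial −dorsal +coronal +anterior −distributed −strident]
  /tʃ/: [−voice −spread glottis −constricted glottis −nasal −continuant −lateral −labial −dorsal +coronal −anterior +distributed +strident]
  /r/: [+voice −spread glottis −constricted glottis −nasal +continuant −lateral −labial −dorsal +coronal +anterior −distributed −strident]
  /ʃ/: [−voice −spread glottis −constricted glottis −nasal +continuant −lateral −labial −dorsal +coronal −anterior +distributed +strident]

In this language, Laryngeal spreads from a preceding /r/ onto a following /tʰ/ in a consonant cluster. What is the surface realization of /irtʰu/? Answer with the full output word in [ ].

[irdu]

Terminals under Laryngeal in this geometry: [voice], [spread glottis], [constricted glottis].
After delinking /tʰ/'s Laryngeal and linking /r/'s, the affected terminals become [+voice], [−spread glottis], [−constricted glottis]; [nasal], [continuant], [lateral], … (outside Laryngeal) are retained from /tʰ/.
The resulting bundle matches /d/ in the inventory; substituting it for /tʰ/ gives [irdu].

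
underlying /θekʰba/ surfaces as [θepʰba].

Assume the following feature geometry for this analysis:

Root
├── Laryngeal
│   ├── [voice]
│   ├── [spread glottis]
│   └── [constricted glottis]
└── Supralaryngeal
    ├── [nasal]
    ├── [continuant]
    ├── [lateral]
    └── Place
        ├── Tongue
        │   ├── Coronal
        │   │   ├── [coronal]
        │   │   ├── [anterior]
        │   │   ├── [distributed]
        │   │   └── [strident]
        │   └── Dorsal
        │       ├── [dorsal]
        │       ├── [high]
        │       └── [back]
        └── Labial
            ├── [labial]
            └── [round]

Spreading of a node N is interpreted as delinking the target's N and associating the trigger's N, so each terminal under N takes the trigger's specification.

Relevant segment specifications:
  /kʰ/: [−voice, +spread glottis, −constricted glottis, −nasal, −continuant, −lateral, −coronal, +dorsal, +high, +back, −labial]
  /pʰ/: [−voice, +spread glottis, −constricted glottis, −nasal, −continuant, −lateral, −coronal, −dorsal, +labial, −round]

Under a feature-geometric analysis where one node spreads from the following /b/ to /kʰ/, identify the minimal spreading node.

/kʰ/ and [pʰ] differ in [labial], [round], [dorsal], [high], [back]; every other specified feature is identical.
The smallest constituent containing every changed terminal is Place — each of its daughters lacks at least one of the affected features.
Spreading Place from /b/ overwrites each of those terminals with /b/'s values, yielding exactly [pʰ].
[voice], [spread glottis] stay as in /kʰ/ although /b/ differs there, so no node dominating them spread; among the remaining candidates Place is the lowest that derives the output.

Place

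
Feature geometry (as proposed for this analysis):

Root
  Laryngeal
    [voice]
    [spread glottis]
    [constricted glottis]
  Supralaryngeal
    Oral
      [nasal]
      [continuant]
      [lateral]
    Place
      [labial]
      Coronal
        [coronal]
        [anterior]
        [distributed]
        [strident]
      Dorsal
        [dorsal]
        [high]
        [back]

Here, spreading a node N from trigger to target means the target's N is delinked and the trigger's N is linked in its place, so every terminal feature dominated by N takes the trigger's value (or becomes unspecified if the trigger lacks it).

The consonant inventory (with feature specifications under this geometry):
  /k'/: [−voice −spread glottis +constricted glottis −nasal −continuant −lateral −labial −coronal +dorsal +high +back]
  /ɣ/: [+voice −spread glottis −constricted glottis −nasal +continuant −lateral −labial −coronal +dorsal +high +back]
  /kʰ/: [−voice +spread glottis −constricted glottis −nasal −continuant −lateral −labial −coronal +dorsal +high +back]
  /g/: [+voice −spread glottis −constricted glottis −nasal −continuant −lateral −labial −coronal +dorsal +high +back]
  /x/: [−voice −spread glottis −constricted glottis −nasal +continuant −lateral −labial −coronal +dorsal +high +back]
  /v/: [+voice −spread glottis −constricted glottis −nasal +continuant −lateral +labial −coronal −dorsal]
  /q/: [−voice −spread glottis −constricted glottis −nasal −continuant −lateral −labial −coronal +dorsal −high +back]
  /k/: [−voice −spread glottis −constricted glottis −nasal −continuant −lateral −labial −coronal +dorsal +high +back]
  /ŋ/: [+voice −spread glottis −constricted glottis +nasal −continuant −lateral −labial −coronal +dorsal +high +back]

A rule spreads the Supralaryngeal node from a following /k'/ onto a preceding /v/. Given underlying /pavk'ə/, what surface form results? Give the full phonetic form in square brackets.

Supralaryngeal immediately or transitively dominates [nasal], [continuant], [lateral], [labial], [coronal], [anterior], [distributed], [strident], [dorsal], [high], [back].
The target acquires /k'/'s values for everything under Supralaryngeal — [−nasal], [−continuant], [−lateral], [−labial], [−coronal], [+dorsal], [+high], [+back] — while keeping its own [voice], [spread glottis], [constricted glottis].
This feature bundle is that of [g], so /pavk'ə/ surfaces as [pagk'ə].

[pagk'ə]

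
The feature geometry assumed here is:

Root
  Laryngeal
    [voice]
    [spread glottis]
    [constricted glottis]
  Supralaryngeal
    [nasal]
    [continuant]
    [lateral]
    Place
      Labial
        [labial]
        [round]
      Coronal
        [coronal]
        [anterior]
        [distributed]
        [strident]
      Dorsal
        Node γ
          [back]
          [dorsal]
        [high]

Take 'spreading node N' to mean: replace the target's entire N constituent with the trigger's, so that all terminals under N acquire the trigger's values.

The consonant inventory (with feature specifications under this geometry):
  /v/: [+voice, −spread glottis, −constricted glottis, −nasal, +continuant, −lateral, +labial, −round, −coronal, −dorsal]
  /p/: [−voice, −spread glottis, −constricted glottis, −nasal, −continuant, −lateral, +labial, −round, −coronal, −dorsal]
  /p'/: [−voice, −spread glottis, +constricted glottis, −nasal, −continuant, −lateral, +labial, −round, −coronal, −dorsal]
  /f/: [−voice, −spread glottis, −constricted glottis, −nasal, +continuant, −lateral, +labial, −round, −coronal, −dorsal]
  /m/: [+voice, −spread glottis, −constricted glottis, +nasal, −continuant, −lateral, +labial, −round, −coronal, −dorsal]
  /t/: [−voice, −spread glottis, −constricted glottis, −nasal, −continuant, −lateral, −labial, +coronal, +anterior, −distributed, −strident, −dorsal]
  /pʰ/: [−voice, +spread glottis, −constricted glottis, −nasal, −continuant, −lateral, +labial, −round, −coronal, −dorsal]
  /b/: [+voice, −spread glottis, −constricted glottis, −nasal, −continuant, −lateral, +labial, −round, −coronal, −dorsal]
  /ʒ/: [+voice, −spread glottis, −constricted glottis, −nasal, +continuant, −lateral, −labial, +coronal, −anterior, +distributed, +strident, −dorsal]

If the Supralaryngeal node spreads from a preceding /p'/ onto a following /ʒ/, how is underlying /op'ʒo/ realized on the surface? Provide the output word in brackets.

Terminals under Supralaryngeal in this geometry: [nasal], [continuant], [lateral], [labial], [round], [coronal], [anterior], [distributed], [strident], [back], [dorsal], [high].
After delinking /ʒ/'s Supralaryngeal and linking /p'/'s, the affected terminals become [−nasal], [−continuant], [−lateral], [+labial], [−round], [−coronal], [−dorsal]; [voice], [spread glottis], [constricted glottis] (outside Supralaryngeal) are retained from /ʒ/.
The resulting bundle matches /b/ in the inventory; substituting it for /ʒ/ gives [op'bo].

[op'bo]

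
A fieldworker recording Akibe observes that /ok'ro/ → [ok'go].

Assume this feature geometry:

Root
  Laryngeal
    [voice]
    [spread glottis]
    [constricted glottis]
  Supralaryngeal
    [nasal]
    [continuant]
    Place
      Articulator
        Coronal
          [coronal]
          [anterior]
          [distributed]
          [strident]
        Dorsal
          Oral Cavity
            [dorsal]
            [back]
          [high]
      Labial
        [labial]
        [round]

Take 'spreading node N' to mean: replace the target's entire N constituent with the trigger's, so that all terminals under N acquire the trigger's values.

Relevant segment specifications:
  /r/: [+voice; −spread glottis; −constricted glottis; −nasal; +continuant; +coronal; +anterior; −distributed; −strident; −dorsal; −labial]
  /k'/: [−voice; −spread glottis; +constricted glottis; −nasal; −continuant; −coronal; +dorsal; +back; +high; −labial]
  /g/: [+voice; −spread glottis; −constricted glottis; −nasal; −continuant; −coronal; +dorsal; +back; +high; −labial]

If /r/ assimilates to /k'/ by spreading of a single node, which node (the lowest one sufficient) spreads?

Supralaryngeal

The alternation /r/ → [g] changes [continuant], [coronal], [anterior], [distributed], [strident], [dorsal], [high], [back] and nothing else.
These terminals are all dominated by Supralaryngeal, and no proper subconstituent of Supralaryngeal covers them all; Supralaryngeal is their lowest common ancestor.
If Supralaryngeal spreads, every terminal under it takes /k'/'s value, producing [g] as observed.
Since [voice], [constricted glottis] are preserved even though /k'/ disagrees there, no node above Supralaryngeal spread.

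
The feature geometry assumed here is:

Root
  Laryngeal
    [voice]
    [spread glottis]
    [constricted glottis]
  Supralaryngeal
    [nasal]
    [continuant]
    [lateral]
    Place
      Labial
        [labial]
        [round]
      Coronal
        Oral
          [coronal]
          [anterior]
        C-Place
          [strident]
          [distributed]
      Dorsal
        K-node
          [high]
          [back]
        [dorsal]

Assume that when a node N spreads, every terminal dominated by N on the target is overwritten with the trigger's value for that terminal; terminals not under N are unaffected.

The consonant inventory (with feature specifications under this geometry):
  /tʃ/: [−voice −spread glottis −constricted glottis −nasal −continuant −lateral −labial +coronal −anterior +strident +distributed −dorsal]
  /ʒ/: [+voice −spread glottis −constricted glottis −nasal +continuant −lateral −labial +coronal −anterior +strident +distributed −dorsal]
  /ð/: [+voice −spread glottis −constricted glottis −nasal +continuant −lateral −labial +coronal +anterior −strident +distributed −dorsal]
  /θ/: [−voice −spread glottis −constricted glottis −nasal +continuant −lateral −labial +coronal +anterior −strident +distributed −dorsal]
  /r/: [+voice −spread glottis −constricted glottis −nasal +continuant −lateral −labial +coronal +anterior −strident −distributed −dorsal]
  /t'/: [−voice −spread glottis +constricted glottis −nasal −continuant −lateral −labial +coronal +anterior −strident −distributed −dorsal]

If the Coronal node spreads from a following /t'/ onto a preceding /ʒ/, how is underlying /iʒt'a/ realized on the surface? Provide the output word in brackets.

[irt'a]

The Coronal node dominates the terminals [coronal], [anterior], [strident], [distributed].
The target acquires /t'/'s values for everything under Coronal — [+coronal], [+anterior], [−strident], [−distributed] — while keeping its own [voice], [spread glottis], [constricted glottis], ….
This feature bundle is that of [r], so /iʒt'a/ surfaces as [irt'a].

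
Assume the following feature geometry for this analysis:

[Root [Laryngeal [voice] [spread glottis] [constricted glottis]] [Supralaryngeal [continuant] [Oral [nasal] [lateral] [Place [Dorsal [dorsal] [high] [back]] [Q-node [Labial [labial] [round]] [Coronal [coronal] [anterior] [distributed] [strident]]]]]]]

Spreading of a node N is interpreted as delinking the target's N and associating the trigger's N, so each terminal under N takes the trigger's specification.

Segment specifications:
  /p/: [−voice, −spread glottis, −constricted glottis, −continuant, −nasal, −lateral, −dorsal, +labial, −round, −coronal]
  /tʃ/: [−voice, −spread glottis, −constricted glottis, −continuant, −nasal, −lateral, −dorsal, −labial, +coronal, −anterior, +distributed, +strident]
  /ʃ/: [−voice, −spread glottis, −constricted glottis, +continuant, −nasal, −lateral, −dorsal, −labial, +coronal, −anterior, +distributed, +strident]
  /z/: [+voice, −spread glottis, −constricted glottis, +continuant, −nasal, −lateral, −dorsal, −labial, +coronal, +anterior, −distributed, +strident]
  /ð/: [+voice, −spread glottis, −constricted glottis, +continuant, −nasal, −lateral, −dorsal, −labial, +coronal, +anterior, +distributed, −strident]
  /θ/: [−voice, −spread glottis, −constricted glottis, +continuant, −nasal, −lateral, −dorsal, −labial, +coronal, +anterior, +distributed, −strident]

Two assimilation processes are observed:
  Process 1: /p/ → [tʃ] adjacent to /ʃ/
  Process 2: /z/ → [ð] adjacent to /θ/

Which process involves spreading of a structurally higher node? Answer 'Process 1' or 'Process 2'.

Process 1

In Process 1, [labial], [round], [coronal], [anterior], [distributed], [strident] change, so the minimal spreading node is Q-node at depth 4.
Process 2 alters [distributed], [strident]; the lowest common ancestor is Coronal (depth 5 from Root).
Q-node (depth 4) sits above Coronal (depth 5), making Process 1 the one with the higher spreading node.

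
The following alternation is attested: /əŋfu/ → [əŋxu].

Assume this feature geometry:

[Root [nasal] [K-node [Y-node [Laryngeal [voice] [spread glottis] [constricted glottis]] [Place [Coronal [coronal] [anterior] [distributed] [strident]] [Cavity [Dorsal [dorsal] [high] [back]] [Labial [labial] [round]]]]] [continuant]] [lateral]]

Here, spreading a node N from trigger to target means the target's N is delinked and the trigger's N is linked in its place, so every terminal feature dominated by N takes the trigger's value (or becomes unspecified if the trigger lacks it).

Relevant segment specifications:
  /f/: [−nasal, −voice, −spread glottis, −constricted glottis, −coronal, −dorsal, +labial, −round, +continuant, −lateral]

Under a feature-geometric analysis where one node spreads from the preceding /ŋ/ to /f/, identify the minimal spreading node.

The alternation /f/ → [x] changes [labial], [round], [dorsal], [high], [back] and nothing else.
These terminals are all dominated by Cavity, and no proper subconstituent of Cavity covers them all; Cavity is their lowest common ancestor.
If Cavity spreads, every terminal under it takes /ŋ/'s value, producing [x] as observed.
Features on which the two segments disagree outside Cavity, such as [nasal], [continuant], are unchanged — nothing dominating them spread, and Cavity is the minimal sufficient constituent.

Cavity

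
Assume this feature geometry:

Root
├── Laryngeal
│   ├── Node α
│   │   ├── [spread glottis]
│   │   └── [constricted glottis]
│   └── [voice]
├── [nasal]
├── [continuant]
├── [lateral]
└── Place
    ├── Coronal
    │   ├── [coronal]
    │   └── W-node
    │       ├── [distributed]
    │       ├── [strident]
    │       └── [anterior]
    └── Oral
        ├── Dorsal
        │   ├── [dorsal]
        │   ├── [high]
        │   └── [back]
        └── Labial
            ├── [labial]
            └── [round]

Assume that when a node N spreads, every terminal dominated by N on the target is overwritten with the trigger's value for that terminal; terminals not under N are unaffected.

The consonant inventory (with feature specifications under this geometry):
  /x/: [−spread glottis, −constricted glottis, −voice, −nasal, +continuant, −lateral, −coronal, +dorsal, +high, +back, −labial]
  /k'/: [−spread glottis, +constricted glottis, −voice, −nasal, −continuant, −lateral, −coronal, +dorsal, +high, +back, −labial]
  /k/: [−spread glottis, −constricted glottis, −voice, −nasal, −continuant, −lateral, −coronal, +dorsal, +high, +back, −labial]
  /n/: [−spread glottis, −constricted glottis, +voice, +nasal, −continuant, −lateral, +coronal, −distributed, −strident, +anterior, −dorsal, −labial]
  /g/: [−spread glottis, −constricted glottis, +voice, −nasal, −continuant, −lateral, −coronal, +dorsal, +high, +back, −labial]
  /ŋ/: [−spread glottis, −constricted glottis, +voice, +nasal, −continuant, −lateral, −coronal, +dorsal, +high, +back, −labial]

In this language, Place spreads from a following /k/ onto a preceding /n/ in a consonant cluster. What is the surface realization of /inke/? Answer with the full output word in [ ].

Terminals under Place in this geometry: [coronal], [distributed], [strident], [anterior], [dorsal], [high], [back], [labial], [round].
The target acquires /k/'s values for everything under Place — [−coronal], [+dorsal], [+high], [+back], [−labial] — while keeping its own [spread glottis], [constricted glottis], [voice], ….
Among the inventory, only /ŋ/ has exactly this specification, giving the surface form [iŋke].

[iŋke]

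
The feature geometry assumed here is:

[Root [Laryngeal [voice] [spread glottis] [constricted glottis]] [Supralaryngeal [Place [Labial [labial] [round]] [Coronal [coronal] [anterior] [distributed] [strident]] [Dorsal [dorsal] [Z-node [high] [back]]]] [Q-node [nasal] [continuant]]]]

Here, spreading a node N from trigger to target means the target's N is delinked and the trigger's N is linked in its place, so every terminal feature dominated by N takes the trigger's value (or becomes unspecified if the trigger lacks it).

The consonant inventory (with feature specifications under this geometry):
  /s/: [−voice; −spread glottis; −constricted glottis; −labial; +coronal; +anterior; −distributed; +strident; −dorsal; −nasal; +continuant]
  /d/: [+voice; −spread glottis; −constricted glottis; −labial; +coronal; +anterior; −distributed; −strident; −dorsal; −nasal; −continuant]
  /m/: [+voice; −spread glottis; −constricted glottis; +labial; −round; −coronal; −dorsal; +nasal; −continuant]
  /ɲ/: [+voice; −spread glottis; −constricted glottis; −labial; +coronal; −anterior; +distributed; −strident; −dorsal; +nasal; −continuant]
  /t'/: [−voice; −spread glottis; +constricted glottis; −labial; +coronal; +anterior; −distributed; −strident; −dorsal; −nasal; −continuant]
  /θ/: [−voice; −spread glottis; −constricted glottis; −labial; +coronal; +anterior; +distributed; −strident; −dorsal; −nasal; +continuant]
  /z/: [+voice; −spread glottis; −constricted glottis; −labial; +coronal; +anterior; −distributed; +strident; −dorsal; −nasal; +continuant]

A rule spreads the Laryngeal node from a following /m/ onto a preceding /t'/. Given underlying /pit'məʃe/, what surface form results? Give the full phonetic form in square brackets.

The Laryngeal node dominates the terminals [voice], [spread glottis], [constricted glottis].
After delinking /t'/'s Laryngeal and linking /m/'s, the affected terminals become [+voice], [−spread glottis], [−constricted glottis]; [labial], [coronal], [anterior], … (outside Laryngeal) are retained from /t'/.
Among the inventory, only /d/ has exactly this specification, giving the surface form [pidməʃe].

[pidməʃe]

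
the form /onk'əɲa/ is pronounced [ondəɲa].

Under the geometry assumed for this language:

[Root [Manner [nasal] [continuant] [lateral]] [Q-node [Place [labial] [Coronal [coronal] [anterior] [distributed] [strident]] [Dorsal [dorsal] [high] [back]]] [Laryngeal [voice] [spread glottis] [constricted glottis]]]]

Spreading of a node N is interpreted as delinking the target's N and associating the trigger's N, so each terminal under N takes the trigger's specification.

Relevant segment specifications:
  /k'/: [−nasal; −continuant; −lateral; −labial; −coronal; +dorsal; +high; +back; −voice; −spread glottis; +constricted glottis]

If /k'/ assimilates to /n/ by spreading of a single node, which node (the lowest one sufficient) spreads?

Feature comparison: [voice], [constricted glottis], [coronal], [anterior], [distributed], [strident], [dorsal], [high], [back] differ between /k'/ and [d]; the remaining terminals match.
Tracing each changed feature up the tree, the paths first meet at Q-node; any lower node misses at least one of them.
Spreading Q-node from /n/ overwrites each of those terminals with /n/'s values, yielding exactly [d].
Since [nasal] is preserved even though /n/ disagrees there, no node above Q-node spread.

Q-node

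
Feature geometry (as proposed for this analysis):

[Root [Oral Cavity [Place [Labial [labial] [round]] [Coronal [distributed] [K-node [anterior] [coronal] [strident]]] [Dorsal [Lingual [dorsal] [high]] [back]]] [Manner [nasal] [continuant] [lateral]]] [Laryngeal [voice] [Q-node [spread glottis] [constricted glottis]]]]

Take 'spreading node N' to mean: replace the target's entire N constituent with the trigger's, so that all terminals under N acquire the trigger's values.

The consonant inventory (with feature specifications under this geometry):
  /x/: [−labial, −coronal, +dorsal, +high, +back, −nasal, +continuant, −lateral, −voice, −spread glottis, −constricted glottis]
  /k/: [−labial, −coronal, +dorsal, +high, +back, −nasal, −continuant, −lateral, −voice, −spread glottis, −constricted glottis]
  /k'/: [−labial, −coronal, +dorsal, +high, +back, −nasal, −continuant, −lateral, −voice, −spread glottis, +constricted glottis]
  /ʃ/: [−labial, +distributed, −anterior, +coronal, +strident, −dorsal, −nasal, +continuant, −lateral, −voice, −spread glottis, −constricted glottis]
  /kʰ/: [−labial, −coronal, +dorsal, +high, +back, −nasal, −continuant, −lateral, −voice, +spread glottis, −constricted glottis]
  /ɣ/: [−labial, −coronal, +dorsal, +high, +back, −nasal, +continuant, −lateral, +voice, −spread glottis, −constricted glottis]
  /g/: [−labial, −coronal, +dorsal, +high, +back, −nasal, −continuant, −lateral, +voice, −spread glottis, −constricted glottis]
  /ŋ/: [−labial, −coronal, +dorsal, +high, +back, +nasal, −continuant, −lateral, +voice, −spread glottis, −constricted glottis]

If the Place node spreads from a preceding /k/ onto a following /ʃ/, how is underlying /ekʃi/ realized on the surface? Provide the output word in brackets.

Terminals under Place in this geometry: [labial], [round], [distributed], [anterior], [coronal], [strident], [dorsal], [high], [back].
Spreading Place from /k/ onto /ʃ/ replaces those values with /k/'s: [−labial], [−coronal], [+dorsal], [+high], [+back]. Features outside Place ([nasal], [continuant], [lateral], …) stay as in /ʃ/.
This feature bundle is that of [x], so /ekʃi/ surfaces as [ekxi].

[ekxi]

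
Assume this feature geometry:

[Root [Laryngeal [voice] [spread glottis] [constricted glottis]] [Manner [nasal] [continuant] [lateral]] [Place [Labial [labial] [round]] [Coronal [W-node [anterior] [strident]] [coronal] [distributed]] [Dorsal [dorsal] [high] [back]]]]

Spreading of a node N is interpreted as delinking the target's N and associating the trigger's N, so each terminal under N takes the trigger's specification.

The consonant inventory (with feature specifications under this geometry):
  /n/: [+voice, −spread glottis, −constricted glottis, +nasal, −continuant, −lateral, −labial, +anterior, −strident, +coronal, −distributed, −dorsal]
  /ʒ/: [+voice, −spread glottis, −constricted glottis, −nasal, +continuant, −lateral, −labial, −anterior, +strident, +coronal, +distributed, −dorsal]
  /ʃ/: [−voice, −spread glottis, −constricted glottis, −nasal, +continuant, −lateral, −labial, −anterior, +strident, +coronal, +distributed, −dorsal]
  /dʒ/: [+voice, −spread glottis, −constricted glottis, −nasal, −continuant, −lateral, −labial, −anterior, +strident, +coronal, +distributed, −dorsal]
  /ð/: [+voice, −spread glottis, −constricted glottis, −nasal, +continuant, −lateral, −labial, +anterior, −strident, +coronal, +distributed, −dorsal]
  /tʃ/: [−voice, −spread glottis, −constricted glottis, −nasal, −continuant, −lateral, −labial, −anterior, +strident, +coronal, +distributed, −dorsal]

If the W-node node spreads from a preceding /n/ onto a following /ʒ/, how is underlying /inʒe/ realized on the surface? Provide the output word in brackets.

[inðe]

Terminals under W-node in this geometry: [anterior], [strident].
After delinking /ʒ/'s W-node and linking /n/'s, the affected terminals become [+anterior], [−strident]; [voice], [spread glottis], [constricted glottis], … (outside W-node) are retained from /ʒ/.
This feature bundle is that of [ð], so /inʒe/ surfaces as [inðe].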